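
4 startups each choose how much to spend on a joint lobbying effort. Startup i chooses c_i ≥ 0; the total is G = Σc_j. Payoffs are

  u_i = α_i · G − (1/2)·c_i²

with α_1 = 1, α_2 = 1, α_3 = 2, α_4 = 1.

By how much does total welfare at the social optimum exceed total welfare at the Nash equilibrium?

Startup i's FOC: ∂u_i/∂c_i = α_i − c_i = 0, so c_i* = α_i.
NE contributions = (1, 1, 2, 1); G = 5.
W^NE = (Σα)·G − ½Σα_i² = 5² − ½·7 = 21.5.
Planner sets c_i = Σα_j = 5 for every i, so G^SO = 4·5 = 20.
W^SO = (Σα)·G^SO − ½·4·(Σα)² = (4/2)·5² = 50.
Deadweight loss = W^SO − W^NE = 28.5.

28.5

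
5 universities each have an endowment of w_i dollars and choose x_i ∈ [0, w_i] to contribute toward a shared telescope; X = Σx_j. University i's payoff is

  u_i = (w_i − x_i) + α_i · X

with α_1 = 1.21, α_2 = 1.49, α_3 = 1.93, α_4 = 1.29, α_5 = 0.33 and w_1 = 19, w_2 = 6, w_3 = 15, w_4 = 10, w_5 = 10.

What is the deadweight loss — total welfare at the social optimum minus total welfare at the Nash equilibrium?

52.5

∂u_i/∂x_i = α_i − 1, so university i contributes w_i if α_i > 1, else 0.
α_i > 1 for i ∈ {1, 2, 3, 4}; NE contributions (19, 6, 15, 10, 0), X = 50.
W^NE = Σw_i − X^NE + (Σα_i)·X^NE = 60 + 5.25·50 = 322.5.
Planner: ∂(Σu_j)/∂x_i = Σα_j − 1 = 5.25 > 0, so everyone contributes w_i; X^SO = 60, W^SO = 60 + 5.25·60 = 375.
Deadweight loss = 52.5.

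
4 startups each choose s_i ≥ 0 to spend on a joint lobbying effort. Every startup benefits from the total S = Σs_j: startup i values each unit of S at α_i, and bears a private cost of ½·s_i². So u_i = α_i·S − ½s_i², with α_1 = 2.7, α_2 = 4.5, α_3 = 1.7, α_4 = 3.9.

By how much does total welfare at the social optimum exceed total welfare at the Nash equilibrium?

186.66

Startup i's FOC: ∂u_i/∂s_i = α_i − s_i = 0, so s_i* = α_i.
NE contributions = (2.7, 4.5, 1.7, 3.9); S = 12.8.
W^NE = (Σα)·S − ½Σα_i² = 12.8² − ½·45.64 = 141.02.
Planner sets s_i = Σα_j = 12.8 for every i, so S^SO = 4·12.8 = 51.2.
W^SO = (Σα)·S^SO − ½·4·(Σα)² = (4/2)·12.8² = 327.68.
Deadweight loss = W^SO − W^NE = 186.66.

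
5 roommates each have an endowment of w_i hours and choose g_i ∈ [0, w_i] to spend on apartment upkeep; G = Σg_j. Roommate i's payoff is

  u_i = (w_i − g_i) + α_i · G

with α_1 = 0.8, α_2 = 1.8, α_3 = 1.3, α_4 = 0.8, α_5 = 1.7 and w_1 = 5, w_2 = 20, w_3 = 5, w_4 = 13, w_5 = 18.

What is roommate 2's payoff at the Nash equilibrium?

∂u_i/∂g_i = α_i − 1, so roommate i contributes w_i if α_i > 1, else 0.
α_i > 1 for i ∈ {2, 3, 5}; NE contributions (0, 20, 5, 0, 18), G = 43.
u_2 = (20 − 20) + 1.8·43 = 77.4.

77.4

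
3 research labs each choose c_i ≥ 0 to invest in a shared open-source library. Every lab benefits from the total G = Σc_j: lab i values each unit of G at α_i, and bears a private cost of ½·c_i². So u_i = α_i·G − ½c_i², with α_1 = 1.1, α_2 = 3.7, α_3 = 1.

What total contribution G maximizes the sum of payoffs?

Planner FOC: ∂(Σu_j)/∂c_i = (Σα_j) − c_i = 0, so c_i^SO = Σα_j = 5.8 for every i; G^SO = 17.4.

17.4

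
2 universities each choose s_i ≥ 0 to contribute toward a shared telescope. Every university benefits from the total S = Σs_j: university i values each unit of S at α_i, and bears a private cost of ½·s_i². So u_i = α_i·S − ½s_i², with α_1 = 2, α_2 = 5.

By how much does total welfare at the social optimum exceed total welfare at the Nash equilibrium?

14.5

University i's FOC: ∂u_i/∂s_i = α_i − s_i = 0, so s_i* = α_i.
NE contributions = (2, 5); S = 7.
W^NE = (Σα)·S − ½Σα_i² = 7² − ½·29 = 34.5.
Planner sets s_i = Σα_j = 7 for every i, so S^SO = 2·7 = 14.
W^SO = (Σα)·S^SO − ½·2·(Σα)² = (2/2)·7² = 49.
Deadweight loss = W^SO − W^NE = 14.5.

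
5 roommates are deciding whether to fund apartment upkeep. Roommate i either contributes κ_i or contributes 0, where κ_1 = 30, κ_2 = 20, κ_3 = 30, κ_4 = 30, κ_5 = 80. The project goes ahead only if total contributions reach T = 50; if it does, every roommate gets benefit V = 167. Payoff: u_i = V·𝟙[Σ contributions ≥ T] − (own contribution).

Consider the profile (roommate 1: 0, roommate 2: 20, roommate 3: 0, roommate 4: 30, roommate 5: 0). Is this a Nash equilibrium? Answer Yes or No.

Yes

Total = 50 ≥ 50: provided.
Roommate 1 (pledges 0, payoff 167): pledging 30 → total 80, payoff 137. No gain.
Roommate 2 (pledges 20, payoff 147): dropping to 0 → total 30, payoff 0. No gain.
Roommate 3 (pledges 0, payoff 167): pledging 30 → total 80, payoff 137. No gain.
Roommate 4 (pledges 30, payoff 137): dropping to 0 → total 20, payoff 0. No gain.
Roommate 5 (pledges 0, payoff 167): pledging 80 → total 130, payoff 87. No gain.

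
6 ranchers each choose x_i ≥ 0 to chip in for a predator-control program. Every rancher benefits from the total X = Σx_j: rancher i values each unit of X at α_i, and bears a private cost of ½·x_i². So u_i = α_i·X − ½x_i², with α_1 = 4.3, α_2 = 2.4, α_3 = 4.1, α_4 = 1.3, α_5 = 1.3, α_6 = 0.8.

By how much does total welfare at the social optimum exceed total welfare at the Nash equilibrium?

Rancher i's FOC: ∂u_i/∂x_i = α_i − x_i = 0, so x_i* = α_i.
NE contributions = (4.3, 2.4, 4.1, 1.3, 1.3, 0.8); X = 14.2.
W^NE = (Σα)·X − ½Σα_i² = 14.2² − ½·45.08 = 179.1.
Planner sets x_i = Σα_j = 14.2 for every i, so X^SO = 6·14.2 = 85.2.
W^SO = (Σα)·X^SO − ½·6·(Σα)² = (6/2)·14.2² = 604.92.
Deadweight loss = W^SO − W^NE = 425.82.

425.82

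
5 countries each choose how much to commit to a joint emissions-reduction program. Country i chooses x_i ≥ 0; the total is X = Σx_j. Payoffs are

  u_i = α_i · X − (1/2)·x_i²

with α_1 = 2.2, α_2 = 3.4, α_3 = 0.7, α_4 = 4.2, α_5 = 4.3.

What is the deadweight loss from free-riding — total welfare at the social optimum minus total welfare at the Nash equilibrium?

Country i's FOC: ∂u_i/∂x_i = α_i − x_i = 0, so x_i* = α_i.
NE contributions = (2.2, 3.4, 0.7, 4.2, 4.3); X = 14.8.
W^NE = (Σα)·X − ½Σα_i² = 14.8² − ½·53.02 = 192.53.
Planner sets x_i = Σα_j = 14.8 for every i, so X^SO = 5·14.8 = 74.
W^SO = (Σα)·X^SO − ½·5·(Σα)² = (5/2)·14.8² = 547.6.
Deadweight loss = W^SO − W^NE = 355.07.

355.07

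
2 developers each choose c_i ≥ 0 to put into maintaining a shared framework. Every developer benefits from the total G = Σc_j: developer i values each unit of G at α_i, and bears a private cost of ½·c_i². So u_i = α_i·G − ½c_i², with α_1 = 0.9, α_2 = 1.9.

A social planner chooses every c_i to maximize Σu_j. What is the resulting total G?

Planner FOC: ∂(Σu_j)/∂c_i = (Σα_j) − c_i = 0, so c_i^SO = Σα_j = 2.8 for every i; G^SO = 5.6.

5.6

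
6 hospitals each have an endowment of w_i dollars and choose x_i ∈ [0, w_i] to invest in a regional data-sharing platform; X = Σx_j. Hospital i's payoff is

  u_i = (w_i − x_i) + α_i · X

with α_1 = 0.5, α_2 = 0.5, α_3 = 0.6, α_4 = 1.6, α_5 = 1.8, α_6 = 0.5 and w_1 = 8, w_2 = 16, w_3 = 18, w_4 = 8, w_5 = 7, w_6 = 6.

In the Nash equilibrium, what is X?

15

∂u_i/∂x_i = α_i − 1, so hospital i contributes w_i if α_i > 1, else 0.
α_i > 1 for i ∈ {4, 5}; NE contributions (0, 0, 0, 8, 7, 0), X = 15.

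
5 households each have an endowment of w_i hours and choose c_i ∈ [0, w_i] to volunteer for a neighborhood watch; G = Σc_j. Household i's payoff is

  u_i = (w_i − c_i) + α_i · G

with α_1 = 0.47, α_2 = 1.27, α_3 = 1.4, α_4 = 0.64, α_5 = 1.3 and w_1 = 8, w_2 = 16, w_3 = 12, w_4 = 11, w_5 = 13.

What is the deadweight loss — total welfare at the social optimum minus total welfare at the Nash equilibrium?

∂u_i/∂c_i = α_i − 1, so household i contributes w_i if α_i > 1, else 0.
α_i > 1 for i ∈ {2, 3, 5}; NE contributions (0, 16, 12, 0, 13), G = 41.
W^NE = Σw_i − G^NE + (Σα_i)·G^NE = 60 + 4.08·41 = 227.28.
Planner: ∂(Σu_j)/∂c_i = Σα_j − 1 = 4.08 > 0, so everyone contributes w_i; G^SO = 60, W^SO = 60 + 4.08·60 = 304.8.
Deadweight loss = 77.52.

77.52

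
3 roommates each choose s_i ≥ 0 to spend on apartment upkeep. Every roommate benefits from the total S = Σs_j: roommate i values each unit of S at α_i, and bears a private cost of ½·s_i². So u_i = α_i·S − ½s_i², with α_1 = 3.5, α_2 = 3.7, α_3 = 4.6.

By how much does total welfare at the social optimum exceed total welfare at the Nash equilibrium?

Roommate i's FOC: ∂u_i/∂s_i = α_i − s_i = 0, so s_i* = α_i.
NE contributions = (3.5, 3.7, 4.6); S = 11.8.
W^NE = (Σα)·S − ½Σα_i² = 11.8² − ½·47.1 = 115.69.
Planner sets s_i = Σα_j = 11.8 for every i, so S^SO = 3·11.8 = 35.4.
W^SO = (Σα)·S^SO − ½·3·(Σα)² = (3/2)·11.8² = 208.86.
Deadweight loss = W^SO − W^NE = 93.17.

93.17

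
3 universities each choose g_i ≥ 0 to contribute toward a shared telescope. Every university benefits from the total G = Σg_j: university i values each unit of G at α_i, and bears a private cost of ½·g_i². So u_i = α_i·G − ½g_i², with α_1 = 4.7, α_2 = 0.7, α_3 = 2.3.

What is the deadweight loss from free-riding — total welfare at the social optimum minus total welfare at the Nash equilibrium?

43.58

University i's FOC: ∂u_i/∂g_i = α_i − g_i = 0, so g_i* = α_i.
NE contributions = (4.7, 0.7, 2.3); G = 7.7.
W^NE = (Σα)·G − ½Σα_i² = 7.7² − ½·27.87 = 45.355.
Planner sets g_i = Σα_j = 7.7 for every i, so G^SO = 3·7.7 = 23.1.
W^SO = (Σα)·G^SO − ½·3·(Σα)² = (3/2)·7.7² = 88.935.
Deadweight loss = W^SO − W^NE = 43.58.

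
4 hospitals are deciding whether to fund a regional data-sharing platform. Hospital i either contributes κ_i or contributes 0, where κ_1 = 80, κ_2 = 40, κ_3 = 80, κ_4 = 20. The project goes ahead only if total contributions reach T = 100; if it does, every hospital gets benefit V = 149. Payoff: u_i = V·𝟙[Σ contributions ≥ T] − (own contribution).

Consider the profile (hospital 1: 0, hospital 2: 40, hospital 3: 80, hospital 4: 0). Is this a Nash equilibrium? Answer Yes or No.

Yes

Total = 120 ≥ 100: provided.
Hospital 1 (pledges 0, payoff 149): pledging 80 → total 200, payoff 69. No gain.
Hospital 2 (pledges 40, payoff 109): dropping to 0 → total 80, payoff 0. No gain.
Hospital 3 (pledges 80, payoff 69): dropping to 0 → total 40, payoff 0. No gain.
Hospital 4 (pledges 0, payoff 149): pledging 20 → total 140, payoff 129. No gain.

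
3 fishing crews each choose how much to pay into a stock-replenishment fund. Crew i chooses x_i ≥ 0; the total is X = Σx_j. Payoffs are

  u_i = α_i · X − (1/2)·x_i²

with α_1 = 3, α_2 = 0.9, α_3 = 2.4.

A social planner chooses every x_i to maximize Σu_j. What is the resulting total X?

18.9

Planner FOC: ∂(Σu_j)/∂x_i = (Σα_j) − x_i = 0, so x_i^SO = Σα_j = 6.3 for every i; X^SO = 18.9.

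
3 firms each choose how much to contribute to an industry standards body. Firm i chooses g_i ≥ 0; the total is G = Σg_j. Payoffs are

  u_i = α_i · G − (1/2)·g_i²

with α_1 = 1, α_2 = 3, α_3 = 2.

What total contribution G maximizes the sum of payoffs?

Planner FOC: ∂(Σu_j)/∂g_i = (Σα_j) − g_i = 0, so g_i^SO = Σα_j = 6 for every i; G^SO = 18.

18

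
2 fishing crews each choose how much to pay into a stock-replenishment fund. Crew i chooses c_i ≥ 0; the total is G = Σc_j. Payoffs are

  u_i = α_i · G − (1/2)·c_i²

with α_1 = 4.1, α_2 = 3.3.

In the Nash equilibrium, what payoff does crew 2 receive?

Crew i's FOC: ∂u_i/∂c_i = α_i − c_i = 0, so c_i* = α_i.
NE contributions = (4.1, 3.3); G = 7.4.
u_2 = α_2·G − ½·(c_2)² = 3.3·7.4 − ½·3.3² = 18.975.

18.975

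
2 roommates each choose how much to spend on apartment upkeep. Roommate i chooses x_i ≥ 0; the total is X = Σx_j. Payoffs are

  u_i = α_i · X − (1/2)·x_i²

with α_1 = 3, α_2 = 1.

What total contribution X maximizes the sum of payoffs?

Planner FOC: ∂(Σu_j)/∂x_i = (Σα_j) − x_i = 0, so x_i^SO = Σα_j = 4 for every i; X^SO = 8.

8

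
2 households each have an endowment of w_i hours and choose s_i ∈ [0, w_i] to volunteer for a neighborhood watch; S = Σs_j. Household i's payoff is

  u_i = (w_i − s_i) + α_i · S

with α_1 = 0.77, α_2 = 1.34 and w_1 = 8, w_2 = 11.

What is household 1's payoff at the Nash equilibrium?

16.47

∂u_i/∂s_i = α_i − 1, so household i contributes w_i if α_i > 1, else 0.
α_i > 1 for i ∈ {2}; NE contributions (0, 11), S = 11.
u_1 = (8 − 0) + 0.77·11 = 16.47.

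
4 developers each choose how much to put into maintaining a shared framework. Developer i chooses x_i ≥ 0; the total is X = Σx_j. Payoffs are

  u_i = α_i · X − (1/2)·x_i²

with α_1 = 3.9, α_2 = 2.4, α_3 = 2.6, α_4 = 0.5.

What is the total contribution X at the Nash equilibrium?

9.4

Developer i's FOC: ∂u_i/∂x_i = α_i − x_i = 0, so x_i* = α_i.
NE contributions = (3.9, 2.4, 2.6, 0.5); X = 9.4.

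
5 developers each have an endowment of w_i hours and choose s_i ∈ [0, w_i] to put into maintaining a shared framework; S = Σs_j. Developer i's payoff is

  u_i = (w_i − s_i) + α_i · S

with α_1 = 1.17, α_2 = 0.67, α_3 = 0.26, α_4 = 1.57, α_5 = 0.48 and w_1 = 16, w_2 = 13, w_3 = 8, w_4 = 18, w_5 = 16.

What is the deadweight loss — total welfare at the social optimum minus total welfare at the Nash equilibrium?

116.55

∂u_i/∂s_i = α_i − 1, so developer i contributes w_i if α_i > 1, else 0.
α_i > 1 for i ∈ {1, 4}; NE contributions (16, 0, 0, 18, 0), S = 34.
W^NE = Σw_i − S^NE + (Σα_i)·S^NE = 71 + 3.15·34 = 178.1.
Planner: ∂(Σu_j)/∂s_i = Σα_j − 1 = 3.15 > 0, so everyone contributes w_i; S^SO = 71, W^SO = 71 + 3.15·71 = 294.65.
Deadweight loss = 116.55.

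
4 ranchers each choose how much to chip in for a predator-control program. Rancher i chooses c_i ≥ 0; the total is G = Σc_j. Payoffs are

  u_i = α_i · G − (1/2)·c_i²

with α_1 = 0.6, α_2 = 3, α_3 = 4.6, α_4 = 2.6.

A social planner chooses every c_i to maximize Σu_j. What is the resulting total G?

Planner FOC: ∂(Σu_j)/∂c_i = (Σα_j) − c_i = 0, so c_i^SO = Σα_j = 10.8 for every i; G^SO = 43.2.

43.2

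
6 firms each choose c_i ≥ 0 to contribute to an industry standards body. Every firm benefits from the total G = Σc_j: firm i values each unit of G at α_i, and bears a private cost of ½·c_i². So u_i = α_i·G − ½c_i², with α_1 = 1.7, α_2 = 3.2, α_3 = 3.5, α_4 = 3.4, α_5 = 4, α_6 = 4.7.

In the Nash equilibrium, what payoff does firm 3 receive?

Firm i's FOC: ∂u_i/∂c_i = α_i − c_i = 0, so c_i* = α_i.
NE contributions = (1.7, 3.2, 3.5, 3.4, 4, 4.7); G = 20.5.
u_3 = α_3·G − ½·(c_3)² = 3.5·20.5 − ½·3.5² = 65.625.

65.625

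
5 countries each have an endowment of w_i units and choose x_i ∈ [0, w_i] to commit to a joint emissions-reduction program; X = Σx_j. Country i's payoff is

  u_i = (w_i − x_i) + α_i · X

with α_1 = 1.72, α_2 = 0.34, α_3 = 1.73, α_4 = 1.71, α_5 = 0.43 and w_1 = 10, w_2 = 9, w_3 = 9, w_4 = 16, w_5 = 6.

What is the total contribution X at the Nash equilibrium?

35

∂u_i/∂x_i = α_i − 1, so country i contributes w_i if α_i > 1, else 0.
α_i > 1 for i ∈ {1, 3, 4}; NE contributions (10, 0, 9, 16, 0), X = 35.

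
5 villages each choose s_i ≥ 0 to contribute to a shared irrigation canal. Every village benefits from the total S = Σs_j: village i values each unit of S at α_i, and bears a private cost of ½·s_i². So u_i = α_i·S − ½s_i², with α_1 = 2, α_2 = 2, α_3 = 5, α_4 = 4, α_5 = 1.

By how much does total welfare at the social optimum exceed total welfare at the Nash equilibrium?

319

Village i's FOC: ∂u_i/∂s_i = α_i − s_i = 0, so s_i* = α_i.
NE contributions = (2, 2, 5, 4, 1); S = 14.
W^NE = (Σα)·S − ½Σα_i² = 14² − ½·50 = 171.
Planner sets s_i = Σα_j = 14 for every i, so S^SO = 5·14 = 70.
W^SO = (Σα)·S^SO − ½·5·(Σα)² = (5/2)·14² = 490.
Deadweight loss = W^SO − W^NE = 319.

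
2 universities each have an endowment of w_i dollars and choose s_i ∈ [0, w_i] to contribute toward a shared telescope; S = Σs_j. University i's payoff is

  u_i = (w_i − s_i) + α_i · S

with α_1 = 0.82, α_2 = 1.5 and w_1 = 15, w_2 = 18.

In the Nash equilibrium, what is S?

∂u_i/∂s_i = α_i − 1, so university i contributes w_i if α_i > 1, else 0.
α_i > 1 for i ∈ {2}; NE contributions (0, 18), S = 18.

18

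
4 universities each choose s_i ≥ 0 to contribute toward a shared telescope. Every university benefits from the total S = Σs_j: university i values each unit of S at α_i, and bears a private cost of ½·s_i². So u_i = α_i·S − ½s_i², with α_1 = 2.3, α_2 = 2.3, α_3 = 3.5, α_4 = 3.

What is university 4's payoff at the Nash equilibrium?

28.8

University i's FOC: ∂u_i/∂s_i = α_i − s_i = 0, so s_i* = α_i.
NE contributions = (2.3, 2.3, 3.5, 3); S = 11.1.
u_4 = α_4·S − ½·(s_4)² = 3·11.1 − ½·3² = 28.8.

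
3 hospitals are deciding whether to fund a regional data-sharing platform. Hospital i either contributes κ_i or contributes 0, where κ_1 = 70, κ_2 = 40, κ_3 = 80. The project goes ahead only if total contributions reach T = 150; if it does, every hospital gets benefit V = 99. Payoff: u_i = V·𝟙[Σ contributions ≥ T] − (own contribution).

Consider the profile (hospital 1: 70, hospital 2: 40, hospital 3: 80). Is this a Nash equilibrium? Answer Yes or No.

No

Total = 190 ≥ 150: provided.
Hospital 1 (pledges 70, payoff 29): dropping to 0 → total 120, payoff 0. No gain.
Hospital 2 (pledges 40, payoff 59): dropping to 0 → total 150, payoff 99. Profitable deviation.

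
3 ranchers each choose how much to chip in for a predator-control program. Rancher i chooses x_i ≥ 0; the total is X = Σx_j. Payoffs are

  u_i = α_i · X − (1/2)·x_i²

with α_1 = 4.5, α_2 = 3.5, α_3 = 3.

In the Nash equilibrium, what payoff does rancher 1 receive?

39.375

Rancher i's FOC: ∂u_i/∂x_i = α_i − x_i = 0, so x_i* = α_i.
NE contributions = (4.5, 3.5, 3); X = 11.
u_1 = α_1·X − ½·(x_1)² = 4.5·11 − ½·4.5² = 39.375.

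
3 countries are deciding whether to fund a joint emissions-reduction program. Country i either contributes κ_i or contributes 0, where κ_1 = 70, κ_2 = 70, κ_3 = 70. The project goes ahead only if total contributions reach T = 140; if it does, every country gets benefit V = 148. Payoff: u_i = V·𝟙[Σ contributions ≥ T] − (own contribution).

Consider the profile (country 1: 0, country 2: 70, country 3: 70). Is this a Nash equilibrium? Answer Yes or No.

Total = 140 ≥ 140: provided.
Country 1 (pledges 0, payoff 148): pledging 70 → total 210, payoff 78. No gain.
Country 2 (pledges 70, payoff 78): dropping to 0 → total 70, payoff 0. No gain.
Country 3 (pledges 70, payoff 78): dropping to 0 → total 70, payoff 0. No gain.

Yes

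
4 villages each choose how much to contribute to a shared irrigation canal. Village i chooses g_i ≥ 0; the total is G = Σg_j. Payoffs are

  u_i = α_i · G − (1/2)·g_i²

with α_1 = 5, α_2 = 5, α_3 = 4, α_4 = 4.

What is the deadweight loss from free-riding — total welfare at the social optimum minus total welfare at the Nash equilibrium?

365

Village i's FOC: ∂u_i/∂g_i = α_i − g_i = 0, so g_i* = α_i.
NE contributions = (5, 5, 4, 4); G = 18.
W^NE = (Σα)·G − ½Σα_i² = 18² − ½·82 = 283.
Planner sets g_i = Σα_j = 18 for every i, so G^SO = 4·18 = 72.
W^SO = (Σα)·G^SO − ½·4·(Σα)² = (4/2)·18² = 648.
Deadweight loss = W^SO − W^NE = 365.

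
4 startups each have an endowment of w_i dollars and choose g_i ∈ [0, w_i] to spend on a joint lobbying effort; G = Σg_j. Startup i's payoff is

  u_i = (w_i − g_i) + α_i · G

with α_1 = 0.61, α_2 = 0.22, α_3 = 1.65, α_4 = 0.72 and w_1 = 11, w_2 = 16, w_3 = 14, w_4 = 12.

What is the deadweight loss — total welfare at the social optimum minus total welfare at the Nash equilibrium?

85.8

∂u_i/∂g_i = α_i − 1, so startup i contributes w_i if α_i > 1, else 0.
α_i > 1 for i ∈ {3}; NE contributions (0, 0, 14, 0), G = 14.
W^NE = Σw_i − G^NE + (Σα_i)·G^NE = 53 + 2.2·14 = 83.8.
Planner: ∂(Σu_j)/∂g_i = Σα_j − 1 = 2.2 > 0, so everyone contributes w_i; G^SO = 53, W^SO = 53 + 2.2·53 = 169.6.
Deadweight loss = 85.8.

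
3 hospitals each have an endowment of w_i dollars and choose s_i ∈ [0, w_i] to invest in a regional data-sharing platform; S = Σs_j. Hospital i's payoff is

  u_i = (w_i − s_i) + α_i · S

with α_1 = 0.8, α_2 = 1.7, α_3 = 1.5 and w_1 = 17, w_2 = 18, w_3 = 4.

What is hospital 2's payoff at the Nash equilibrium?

37.4

∂u_i/∂s_i = α_i − 1, so hospital i contributes w_i if α_i > 1, else 0.
α_i > 1 for i ∈ {2, 3}; NE contributions (0, 18, 4), S = 22.
u_2 = (18 − 18) + 1.7·22 = 37.4.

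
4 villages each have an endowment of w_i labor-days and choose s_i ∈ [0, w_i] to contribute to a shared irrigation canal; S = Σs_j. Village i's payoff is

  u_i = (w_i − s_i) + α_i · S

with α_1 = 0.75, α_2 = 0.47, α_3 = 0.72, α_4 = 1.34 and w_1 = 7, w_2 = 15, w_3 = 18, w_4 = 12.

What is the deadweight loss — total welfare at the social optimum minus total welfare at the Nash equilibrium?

∂u_i/∂s_i = α_i − 1, so village i contributes w_i if α_i > 1, else 0.
α_i > 1 for i ∈ {4}; NE contributions (0, 0, 0, 12), S = 12.
W^NE = Σw_i − S^NE + (Σα_i)·S^NE = 52 + 2.28·12 = 79.36.
Planner: ∂(Σu_j)/∂s_i = Σα_j − 1 = 2.28 > 0, so everyone contributes w_i; S^SO = 52, W^SO = 52 + 2.28·52 = 170.56.
Deadweight loss = 91.2.

91.2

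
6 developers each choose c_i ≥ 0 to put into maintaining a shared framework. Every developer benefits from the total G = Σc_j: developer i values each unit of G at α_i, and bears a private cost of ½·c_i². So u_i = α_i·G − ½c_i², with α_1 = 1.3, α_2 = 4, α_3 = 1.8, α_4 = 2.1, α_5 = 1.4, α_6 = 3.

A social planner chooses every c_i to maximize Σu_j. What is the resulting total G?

81.6

Planner FOC: ∂(Σu_j)/∂c_i = (Σα_j) − c_i = 0, so c_i^SO = Σα_j = 13.6 for every i; G^SO = 81.6.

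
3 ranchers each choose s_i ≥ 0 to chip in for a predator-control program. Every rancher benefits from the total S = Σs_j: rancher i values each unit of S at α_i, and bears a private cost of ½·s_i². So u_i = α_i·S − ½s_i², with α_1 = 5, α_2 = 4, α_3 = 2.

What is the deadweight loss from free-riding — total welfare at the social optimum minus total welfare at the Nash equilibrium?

Rancher i's FOC: ∂u_i/∂s_i = α_i − s_i = 0, so s_i* = α_i.
NE contributions = (5, 4, 2); S = 11.
W^NE = (Σα)·S − ½Σα_i² = 11² − ½·45 = 98.5.
Planner sets s_i = Σα_j = 11 for every i, so S^SO = 3·11 = 33.
W^SO = (Σα)·S^SO − ½·3·(Σα)² = (3/2)·11² = 181.5.
Deadweight loss = W^SO − W^NE = 83.

83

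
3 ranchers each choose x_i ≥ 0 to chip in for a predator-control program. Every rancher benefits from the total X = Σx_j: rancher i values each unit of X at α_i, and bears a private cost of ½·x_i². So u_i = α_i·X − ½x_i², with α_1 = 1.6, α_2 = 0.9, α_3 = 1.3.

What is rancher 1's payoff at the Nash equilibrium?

4.8

Rancher i's FOC: ∂u_i/∂x_i = α_i − x_i = 0, so x_i* = α_i.
NE contributions = (1.6, 0.9, 1.3); X = 3.8.
u_1 = α_1·X − ½·(x_1)² = 1.6·3.8 − ½·1.6² = 4.8.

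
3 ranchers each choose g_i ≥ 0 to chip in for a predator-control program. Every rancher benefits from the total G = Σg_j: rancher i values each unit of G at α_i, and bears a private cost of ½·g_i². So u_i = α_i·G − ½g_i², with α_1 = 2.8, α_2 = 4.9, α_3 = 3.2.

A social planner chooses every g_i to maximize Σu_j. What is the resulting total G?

32.7

Planner FOC: ∂(Σu_j)/∂g_i = (Σα_j) − g_i = 0, so g_i^SO = Σα_j = 10.9 for every i; G^SO = 32.7.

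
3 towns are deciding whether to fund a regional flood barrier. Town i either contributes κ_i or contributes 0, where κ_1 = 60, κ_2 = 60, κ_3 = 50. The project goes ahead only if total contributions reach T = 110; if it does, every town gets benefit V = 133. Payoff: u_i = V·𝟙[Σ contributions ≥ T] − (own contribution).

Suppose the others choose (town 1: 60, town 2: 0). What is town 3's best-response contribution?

Others' total = 60. Contributing 50 brings total to 110 ≥ 110: gain V − κ_3 = 83.
Best response: 50.

50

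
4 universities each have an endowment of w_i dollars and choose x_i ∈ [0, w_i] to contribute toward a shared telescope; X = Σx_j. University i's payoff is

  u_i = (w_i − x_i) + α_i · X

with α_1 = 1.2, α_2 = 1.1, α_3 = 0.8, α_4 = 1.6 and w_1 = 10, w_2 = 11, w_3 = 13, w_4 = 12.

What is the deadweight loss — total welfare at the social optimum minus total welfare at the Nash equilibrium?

48.1

∂u_i/∂x_i = α_i − 1, so university i contributes w_i if α_i > 1, else 0.
α_i > 1 for i ∈ {1, 2, 4}; NE contributions (10, 11, 0, 12), X = 33.
W^NE = Σw_i − X^NE + (Σα_i)·X^NE = 46 + 3.7·33 = 168.1.
Planner: ∂(Σu_j)/∂x_i = Σα_j − 1 = 3.7 > 0, so everyone contributes w_i; X^SO = 46, W^SO = 46 + 3.7·46 = 216.2.
Deadweight loss = 48.1.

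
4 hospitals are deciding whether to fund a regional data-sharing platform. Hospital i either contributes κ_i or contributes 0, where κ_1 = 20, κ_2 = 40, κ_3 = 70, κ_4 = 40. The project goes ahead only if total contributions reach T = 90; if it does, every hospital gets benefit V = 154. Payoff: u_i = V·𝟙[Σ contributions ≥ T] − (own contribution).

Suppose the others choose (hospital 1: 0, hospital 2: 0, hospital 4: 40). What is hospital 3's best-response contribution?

70

Others' total = 40. Contributing 70 brings total to 110 ≥ 90: gain V − κ_3 = 84.
Best response: 70.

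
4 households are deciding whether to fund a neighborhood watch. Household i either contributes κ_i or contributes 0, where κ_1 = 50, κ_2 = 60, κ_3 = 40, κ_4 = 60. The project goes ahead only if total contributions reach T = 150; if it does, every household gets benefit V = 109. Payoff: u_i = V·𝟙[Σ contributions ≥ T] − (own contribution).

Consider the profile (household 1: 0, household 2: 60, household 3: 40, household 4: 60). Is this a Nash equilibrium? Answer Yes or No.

Total = 160 ≥ 150: provided.
Household 1 (pledges 0, payoff 109): pledging 50 → total 210, payoff 59. No gain.
Household 2 (pledges 60, payoff 49): dropping to 0 → total 100, payoff 0. No gain.
Household 3 (pledges 40, payoff 69): dropping to 0 → total 120, payoff 0. No gain.
Household 4 (pledges 60, payoff 49): dropping to 0 → total 100, payoff 0. No gain.

Yes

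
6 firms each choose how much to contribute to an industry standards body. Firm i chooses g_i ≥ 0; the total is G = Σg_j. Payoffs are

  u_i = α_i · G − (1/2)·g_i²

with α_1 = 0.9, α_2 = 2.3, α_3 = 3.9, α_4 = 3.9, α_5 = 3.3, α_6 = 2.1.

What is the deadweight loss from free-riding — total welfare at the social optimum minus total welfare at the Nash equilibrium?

Firm i's FOC: ∂u_i/∂g_i = α_i − g_i = 0, so g_i* = α_i.
NE contributions = (0.9, 2.3, 3.9, 3.9, 3.3, 2.1); G = 16.4.
W^NE = (Σα)·G − ½Σα_i² = 16.4² − ½·51.82 = 243.05.
Planner sets g_i = Σα_j = 16.4 for every i, so G^SO = 6·16.4 = 98.4.
W^SO = (Σα)·G^SO − ½·6·(Σα)² = (6/2)·16.4² = 806.88.
Deadweight loss = W^SO − W^NE = 563.83.

563.83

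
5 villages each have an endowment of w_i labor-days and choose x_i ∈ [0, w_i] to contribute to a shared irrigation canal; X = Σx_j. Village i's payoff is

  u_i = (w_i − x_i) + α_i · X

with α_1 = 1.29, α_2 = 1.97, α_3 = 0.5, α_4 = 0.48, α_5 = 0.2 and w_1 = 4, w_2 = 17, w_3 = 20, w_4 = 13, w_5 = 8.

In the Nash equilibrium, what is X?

21

∂u_i/∂x_i = α_i − 1, so village i contributes w_i if α_i > 1, else 0.
α_i > 1 for i ∈ {1, 2}; NE contributions (4, 17, 0, 0, 0), X = 21.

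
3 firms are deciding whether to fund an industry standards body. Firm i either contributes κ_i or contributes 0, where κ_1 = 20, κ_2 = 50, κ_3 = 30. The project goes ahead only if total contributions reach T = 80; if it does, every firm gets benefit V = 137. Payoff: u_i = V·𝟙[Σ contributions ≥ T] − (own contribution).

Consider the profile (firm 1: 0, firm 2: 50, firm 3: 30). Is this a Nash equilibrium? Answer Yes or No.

Yes

Total = 80 ≥ 80: provided.
Firm 1 (pledges 0, payoff 137): pledging 20 → total 100, payoff 117. No gain.
Firm 2 (pledges 50, payoff 87): dropping to 0 → total 30, payoff 0. No gain.
Firm 3 (pledges 30, payoff 107): dropping to 0 → total 50, payoff 0. No gain.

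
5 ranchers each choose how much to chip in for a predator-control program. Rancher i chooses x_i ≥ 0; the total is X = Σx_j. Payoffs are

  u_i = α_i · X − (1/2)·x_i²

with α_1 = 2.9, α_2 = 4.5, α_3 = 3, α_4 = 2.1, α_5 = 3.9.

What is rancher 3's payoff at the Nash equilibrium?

Rancher i's FOC: ∂u_i/∂x_i = α_i − x_i = 0, so x_i* = α_i.
NE contributions = (2.9, 4.5, 3, 2.1, 3.9); X = 16.4.
u_3 = α_3·X − ½·(x_3)² = 3·16.4 − ½·3² = 44.7.

44.7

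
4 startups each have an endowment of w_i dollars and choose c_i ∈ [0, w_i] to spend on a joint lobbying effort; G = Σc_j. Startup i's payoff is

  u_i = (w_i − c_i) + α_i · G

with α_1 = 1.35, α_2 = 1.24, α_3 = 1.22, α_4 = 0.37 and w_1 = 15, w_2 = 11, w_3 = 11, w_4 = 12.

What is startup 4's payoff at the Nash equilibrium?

25.69

∂u_i/∂c_i = α_i − 1, so startup i contributes w_i if α_i > 1, else 0.
α_i > 1 for i ∈ {1, 2, 3}; NE contributions (15, 11, 11, 0), G = 37.
u_4 = (12 − 0) + 0.37·37 = 25.69.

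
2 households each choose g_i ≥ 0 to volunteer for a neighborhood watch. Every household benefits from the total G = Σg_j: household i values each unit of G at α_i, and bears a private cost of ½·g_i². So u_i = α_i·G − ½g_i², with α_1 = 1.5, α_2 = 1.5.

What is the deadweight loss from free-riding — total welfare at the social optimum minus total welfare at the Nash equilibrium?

2.25

Household i's FOC: ∂u_i/∂g_i = α_i − g_i = 0, so g_i* = α_i.
NE contributions = (1.5, 1.5); G = 3.
W^NE = (Σα)·G − ½Σα_i² = 3² − ½·4.5 = 6.75.
Planner sets g_i = Σα_j = 3 for every i, so G^SO = 2·3 = 6.
W^SO = (Σα)·G^SO − ½·2·(Σα)² = (2/2)·3² = 9.
Deadweight loss = W^SO − W^NE = 2.25.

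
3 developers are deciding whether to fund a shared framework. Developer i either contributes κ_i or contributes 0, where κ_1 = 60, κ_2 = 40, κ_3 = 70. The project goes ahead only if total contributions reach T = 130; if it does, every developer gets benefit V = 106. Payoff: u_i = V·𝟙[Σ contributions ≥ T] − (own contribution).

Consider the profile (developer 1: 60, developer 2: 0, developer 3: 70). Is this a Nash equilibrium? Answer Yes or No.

Total = 130 ≥ 130: provided.
Developer 1 (pledges 60, payoff 46): dropping to 0 → total 70, payoff 0. No gain.
Developer 2 (pledges 0, payoff 106): pledging 40 → total 170, payoff 66. No gain.
Developer 3 (pledges 70, payoff 36): dropping to 0 → total 60, payoff 0. No gain.

Yes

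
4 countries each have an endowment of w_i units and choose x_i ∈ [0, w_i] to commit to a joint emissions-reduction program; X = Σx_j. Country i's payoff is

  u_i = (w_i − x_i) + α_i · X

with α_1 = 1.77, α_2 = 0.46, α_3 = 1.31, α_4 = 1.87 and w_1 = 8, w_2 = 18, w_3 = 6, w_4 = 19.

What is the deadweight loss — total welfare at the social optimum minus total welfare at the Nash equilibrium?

∂u_i/∂x_i = α_i − 1, so country i contributes w_i if α_i > 1, else 0.
α_i > 1 for i ∈ {1, 3, 4}; NE contributions (8, 0, 6, 19), X = 33.
W^NE = Σw_i − X^NE + (Σα_i)·X^NE = 51 + 4.41·33 = 196.53.
Planner: ∂(Σu_j)/∂x_i = Σα_j − 1 = 4.41 > 0, so everyone contributes w_i; X^SO = 51, W^SO = 51 + 4.41·51 = 275.91.
Deadweight loss = 79.38.

79.38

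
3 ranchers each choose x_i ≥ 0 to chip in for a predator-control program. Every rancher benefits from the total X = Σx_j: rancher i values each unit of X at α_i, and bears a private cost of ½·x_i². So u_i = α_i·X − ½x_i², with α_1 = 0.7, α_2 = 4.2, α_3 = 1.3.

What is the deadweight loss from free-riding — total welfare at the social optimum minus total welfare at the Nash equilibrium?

Rancher i's FOC: ∂u_i/∂x_i = α_i − x_i = 0, so x_i* = α_i.
NE contributions = (0.7, 4.2, 1.3); X = 6.2.
W^NE = (Σα)·X − ½Σα_i² = 6.2² − ½·19.82 = 28.53.
Planner sets x_i = Σα_j = 6.2 for every i, so X^SO = 3·6.2 = 18.6.
W^SO = (Σα)·X^SO − ½·3·(Σα)² = (3/2)·6.2² = 57.66.
Deadweight loss = W^SO − W^NE = 29.13.

29.13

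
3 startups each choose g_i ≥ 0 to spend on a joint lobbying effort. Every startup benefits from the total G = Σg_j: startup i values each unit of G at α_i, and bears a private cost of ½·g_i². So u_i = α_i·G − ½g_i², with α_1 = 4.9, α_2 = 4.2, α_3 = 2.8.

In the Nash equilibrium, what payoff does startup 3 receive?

Startup i's FOC: ∂u_i/∂g_i = α_i − g_i = 0, so g_i* = α_i.
NE contributions = (4.9, 4.2, 2.8); G = 11.9.
u_3 = α_3·G − ½·(g_3)² = 2.8·11.9 − ½·2.8² = 29.4.

29.4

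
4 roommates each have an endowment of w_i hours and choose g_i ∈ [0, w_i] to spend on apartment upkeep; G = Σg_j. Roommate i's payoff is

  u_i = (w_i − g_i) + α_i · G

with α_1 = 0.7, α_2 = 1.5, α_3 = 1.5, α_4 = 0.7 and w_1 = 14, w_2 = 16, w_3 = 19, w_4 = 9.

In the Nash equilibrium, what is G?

∂u_i/∂g_i = α_i − 1, so roommate i contributes w_i if α_i > 1, else 0.
α_i > 1 for i ∈ {2, 3}; NE contributions (0, 16, 19, 0), G = 35.

35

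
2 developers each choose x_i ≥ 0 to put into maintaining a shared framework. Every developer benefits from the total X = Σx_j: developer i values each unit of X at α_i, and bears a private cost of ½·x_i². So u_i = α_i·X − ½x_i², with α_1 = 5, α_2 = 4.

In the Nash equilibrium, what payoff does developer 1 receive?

32.5

Developer i's FOC: ∂u_i/∂x_i = α_i − x_i = 0, so x_i* = α_i.
NE contributions = (5, 4); X = 9.
u_1 = α_1·X − ½·(x_1)² = 5·9 − ½·5² = 32.5.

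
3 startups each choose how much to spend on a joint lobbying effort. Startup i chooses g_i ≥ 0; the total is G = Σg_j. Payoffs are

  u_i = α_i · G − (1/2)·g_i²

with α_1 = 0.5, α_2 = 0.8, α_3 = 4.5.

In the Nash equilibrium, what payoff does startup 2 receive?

Startup i's FOC: ∂u_i/∂g_i = α_i − g_i = 0, so g_i* = α_i.
NE contributions = (0.5, 0.8, 4.5); G = 5.8.
u_2 = α_2·G − ½·(g_2)² = 0.8·5.8 − ½·0.8² = 4.32.

4.32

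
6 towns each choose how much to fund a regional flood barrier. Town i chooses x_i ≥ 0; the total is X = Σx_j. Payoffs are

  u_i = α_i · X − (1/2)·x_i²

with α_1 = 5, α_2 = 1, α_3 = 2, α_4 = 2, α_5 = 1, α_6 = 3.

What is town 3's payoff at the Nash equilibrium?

26

Town i's FOC: ∂u_i/∂x_i = α_i − x_i = 0, so x_i* = α_i.
NE contributions = (5, 1, 2, 2, 1, 3); X = 14.
u_3 = α_3·X − ½·(x_3)² = 2·14 − ½·2² = 26.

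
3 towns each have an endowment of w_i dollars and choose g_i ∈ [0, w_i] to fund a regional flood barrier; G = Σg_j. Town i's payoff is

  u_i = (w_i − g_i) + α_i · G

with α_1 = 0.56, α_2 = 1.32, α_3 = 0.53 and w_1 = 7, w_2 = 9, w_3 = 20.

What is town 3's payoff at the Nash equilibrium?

∂u_i/∂g_i = α_i − 1, so town i contributes w_i if α_i > 1, else 0.
α_i > 1 for i ∈ {2}; NE contributions (0, 9, 0), G = 9.
u_3 = (20 − 0) + 0.53·9 = 24.77.

24.77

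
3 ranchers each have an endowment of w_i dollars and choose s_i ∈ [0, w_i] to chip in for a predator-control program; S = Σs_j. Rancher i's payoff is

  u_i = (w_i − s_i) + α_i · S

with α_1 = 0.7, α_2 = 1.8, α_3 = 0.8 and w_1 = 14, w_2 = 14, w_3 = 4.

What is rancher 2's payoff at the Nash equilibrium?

25.2

∂u_i/∂s_i = α_i − 1, so rancher i contributes w_i if α_i > 1, else 0.
α_i > 1 for i ∈ {2}; NE contributions (0, 14, 0), S = 14.
u_2 = (14 − 14) + 1.8·14 = 25.2.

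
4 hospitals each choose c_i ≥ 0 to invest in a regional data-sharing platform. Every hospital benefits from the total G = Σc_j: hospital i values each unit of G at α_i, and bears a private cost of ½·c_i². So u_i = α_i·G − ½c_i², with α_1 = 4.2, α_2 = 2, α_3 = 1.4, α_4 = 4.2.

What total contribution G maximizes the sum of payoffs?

47.2

Planner FOC: ∂(Σu_j)/∂c_i = (Σα_j) − c_i = 0, so c_i^SO = Σα_j = 11.8 for every i; G^SO = 47.2.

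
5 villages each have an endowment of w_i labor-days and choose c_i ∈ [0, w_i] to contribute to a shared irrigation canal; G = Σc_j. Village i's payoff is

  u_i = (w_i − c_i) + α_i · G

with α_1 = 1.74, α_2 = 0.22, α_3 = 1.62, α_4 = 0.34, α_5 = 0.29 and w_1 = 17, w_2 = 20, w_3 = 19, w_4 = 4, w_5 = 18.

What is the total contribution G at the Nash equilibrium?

36

∂u_i/∂c_i = α_i − 1, so village i contributes w_i if α_i > 1, else 0.
α_i > 1 for i ∈ {1, 3}; NE contributions (17, 0, 19, 0, 0), G = 36.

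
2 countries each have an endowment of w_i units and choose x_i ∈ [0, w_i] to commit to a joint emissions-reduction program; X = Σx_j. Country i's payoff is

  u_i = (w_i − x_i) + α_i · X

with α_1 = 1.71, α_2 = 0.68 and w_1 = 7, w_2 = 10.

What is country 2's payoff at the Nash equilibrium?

14.76

∂u_i/∂x_i = α_i − 1, so country i contributes w_i if α_i > 1, else 0.
α_i > 1 for i ∈ {1}; NE contributions (7, 0), X = 7.
u_2 = (10 − 0) + 0.68·7 = 14.76.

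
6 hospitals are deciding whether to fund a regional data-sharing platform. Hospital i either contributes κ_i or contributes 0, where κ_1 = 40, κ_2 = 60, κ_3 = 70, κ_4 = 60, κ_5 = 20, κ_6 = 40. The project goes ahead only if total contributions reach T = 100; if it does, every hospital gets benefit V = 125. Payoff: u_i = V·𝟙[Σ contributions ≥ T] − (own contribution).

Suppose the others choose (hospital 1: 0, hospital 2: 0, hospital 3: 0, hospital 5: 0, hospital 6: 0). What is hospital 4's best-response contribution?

0

Others' total = 0. Even contributing 60 gives 60 < 100: no benefit either way.
Best response: 0.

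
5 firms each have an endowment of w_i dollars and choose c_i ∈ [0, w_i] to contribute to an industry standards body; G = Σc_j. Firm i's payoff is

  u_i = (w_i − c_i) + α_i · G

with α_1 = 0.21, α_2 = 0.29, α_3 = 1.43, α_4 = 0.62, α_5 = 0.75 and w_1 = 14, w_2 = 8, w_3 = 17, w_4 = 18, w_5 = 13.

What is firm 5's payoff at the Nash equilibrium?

25.75

∂u_i/∂c_i = α_i − 1, so firm i contributes w_i if α_i > 1, else 0.
α_i > 1 for i ∈ {3}; NE contributions (0, 0, 17, 0, 0), G = 17.
u_5 = (13 − 0) + 0.75·17 = 25.75.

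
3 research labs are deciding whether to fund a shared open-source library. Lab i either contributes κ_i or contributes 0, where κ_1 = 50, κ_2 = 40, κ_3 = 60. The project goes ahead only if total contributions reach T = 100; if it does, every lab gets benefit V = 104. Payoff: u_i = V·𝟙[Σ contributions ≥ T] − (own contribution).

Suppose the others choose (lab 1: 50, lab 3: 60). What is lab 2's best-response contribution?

Others' total = 110 ≥ 100; contributing adds cost 40 for no extra benefit.
Best response: 0.

0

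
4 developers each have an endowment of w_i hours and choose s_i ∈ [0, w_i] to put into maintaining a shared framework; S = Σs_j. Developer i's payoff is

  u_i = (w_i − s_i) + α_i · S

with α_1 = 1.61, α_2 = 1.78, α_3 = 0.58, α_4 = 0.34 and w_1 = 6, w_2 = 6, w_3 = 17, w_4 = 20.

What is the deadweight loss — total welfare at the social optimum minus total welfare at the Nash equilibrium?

122.47

∂u_i/∂s_i = α_i − 1, so developer i contributes w_i if α_i > 1, else 0.
α_i > 1 for i ∈ {1, 2}; NE contributions (6, 6, 0, 0), S = 12.
W^NE = Σw_i − S^NE + (Σα_i)·S^NE = 49 + 3.31·12 = 88.72.
Planner: ∂(Σu_j)/∂s_i = Σα_j − 1 = 3.31 > 0, so everyone contributes w_i; S^SO = 49, W^SO = 49 + 3.31·49 = 211.19.
Deadweight loss = 122.47.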